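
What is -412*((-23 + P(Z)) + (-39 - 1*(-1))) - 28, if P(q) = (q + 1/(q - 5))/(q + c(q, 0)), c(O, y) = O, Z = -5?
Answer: 622347/25 ≈ 24894.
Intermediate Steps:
P(q) = (q + 1/(-5 + q))/(2*q) (P(q) = (q + 1/(q - 5))/(q + q) = (q + 1/(-5 + q))/((2*q)) = (q + 1/(-5 + q))*(1/(2*q)) = (q + 1/(-5 + q))/(2*q))
-412*((-23 + P(Z)) + (-39 - 1*(-1))) - 28 = -412*((-23 + (½)*(1 + (-5)² - 5*(-5))/(-5*(-5 - 5))) + (-39 - 1*(-1))) - 28 = -412*((-23 + (½)*(-⅕)*(1 + 25 + 25)/(-10)) + (-39 + 1)) - 28 = -412*((-23 + (½)*(-⅕)*(-⅒)*51) - 38) - 28 = -412*((-23 + 51/100) - 38) - 28 = -412*(-2249/100 - 38) - 28 = -412*(-6049/100) - 28 = 623047/25 - 28 = 622347/25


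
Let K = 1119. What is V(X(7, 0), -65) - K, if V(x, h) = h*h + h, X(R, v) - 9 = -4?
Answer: 3041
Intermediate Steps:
X(R, v) = 5 (X(R, v) = 9 - 4 = 5)
V(x, h) = h + h**2 (V(x, h) = h**2 + h = h + h**2)
V(X(7, 0), -65) - K = -65*(1 - 65) - 1*1119 = -65*(-64) - 1119 = 4160 - 1119 = 3041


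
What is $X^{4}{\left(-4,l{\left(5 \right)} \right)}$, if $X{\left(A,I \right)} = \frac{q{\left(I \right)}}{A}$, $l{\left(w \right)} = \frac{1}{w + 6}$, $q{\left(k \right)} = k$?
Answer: $\frac{1}{3748096} \approx 2.668 \cdot 10^{-7}$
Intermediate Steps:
$l{\left(w \right)} = \frac{1}{6 + w}$
$X{\left(A,I \right)} = \frac{I}{A}$
$X^{4}{\left(-4,l{\left(5 \right)} \right)} = \left(\frac{1}{\left(6 + 5\right) \left(-4\right)}\right)^{4} = \left(\frac{1}{11} \left(- \frac{1}{4}\right)\right)^{4} = \left(- \frac{1}{44}\right)^{4} = \frac{1}{3748096}$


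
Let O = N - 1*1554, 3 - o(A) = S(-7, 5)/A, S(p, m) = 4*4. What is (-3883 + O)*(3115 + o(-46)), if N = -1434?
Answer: -492801862/23 ≈ -2.1426e+7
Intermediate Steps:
S(p, m) = 16
o(A) = 3 - 16/A
O = -2988 (O = -1434 - 1*1554 = -1434 - 1554 = -2988)
(-3883 + O)*(3115 + o(-46)) = (-3883 - 2988)*(3115 + (3 - 16/(-46))) = -6871*(3115 + (3 - 16*(-1/46))) = -6871*(3115 + (3 + 8/23)) = -6871*(3115 + 77/23) = -6871*71722/23 = -492801862/23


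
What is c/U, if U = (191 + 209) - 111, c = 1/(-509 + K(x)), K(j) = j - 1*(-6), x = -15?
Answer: -1/149702 ≈ -6.6799e-6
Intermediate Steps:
K(j) = 6 + j (K(j) = j + 6 = 6 + j)
c = -1/518 (c = 1/(-509 + (6 - 15)) = 1/(-509 - 9) = 1/(-518) = -1/518 ≈ -0.0019305)
U = 289 (U = 400 - 111 = 289)
c/U = -1/518/289 = -1/518*1/289 = -1/149702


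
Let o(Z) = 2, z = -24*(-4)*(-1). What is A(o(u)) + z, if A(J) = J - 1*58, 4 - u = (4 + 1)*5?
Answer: -152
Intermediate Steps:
z = -96 (z = 96*(-1) = -96)
u = -21 (u = 4 - (4 + 1)*5 = 4 - 5*5 = 4 - 1*25 = 4 - 25 = -21)
A(J) = -58 + J (A(J) = J - 58 = -58 + J)
A(o(u)) + z = (-58 + 2) - 96 = -56 - 96 = -152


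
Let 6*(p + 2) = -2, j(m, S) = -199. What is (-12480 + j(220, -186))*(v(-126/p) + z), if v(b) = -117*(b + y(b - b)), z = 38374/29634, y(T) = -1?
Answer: 1164705999370/14817 ≈ 7.8606e+7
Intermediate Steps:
p = -7/3 (p = -2 + (⅙)*(-2) = -2 - ⅓ = -7/3 ≈ -2.3333)
z = 19187/14817 (z = 38374*(1/29634) = 19187/14817 ≈ 1.2949)
v(b) = 117 - 117*b (v(b) = -117*(b - 1) = -117*(-1 + b) = 117 - 117*b)
(-12480 + j(220, -186))*(v(-126/p) + z) = (-12480 - 199)*((117 - (-14742)/(-7/3)) + 19187/14817) = -12679*((117 - (-14742)*(-3)/7) + 19187/14817) = -12679*((117 - 117*54) + 19187/14817) = -12679*((117 - 6318) + 19187/14817) = -12679*(-6201 + 19187/14817) = -12679*(-91861030/14817) = 1164705999370/14817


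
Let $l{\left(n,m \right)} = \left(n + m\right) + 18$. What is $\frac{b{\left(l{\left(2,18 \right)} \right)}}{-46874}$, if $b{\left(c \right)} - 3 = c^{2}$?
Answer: $- \frac{1447}{46874} \approx -0.03087$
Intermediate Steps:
$l{\left(n,m \right)} = 18 + m + n$ ($l{\left(n,m \right)} = \left(m + n\right) + 18 = 18 + m + n$)
$b{\left(c \right)} = 3 + c^{2}$
$\frac{b{\left(l{\left(2,18 \right)} \right)}}{-46874} = \frac{3 + \left(18 + 18 + 2\right)^{2}}{-46874} = \left(3 + 38^{2}\right) \left(- \frac{1}{46874}\right) = \left(3 + 1444\right) \left(- \frac{1}{46874}\right) = 1447 \left(- \frac{1}{46874}\right) = - \frac{1447}{46874}$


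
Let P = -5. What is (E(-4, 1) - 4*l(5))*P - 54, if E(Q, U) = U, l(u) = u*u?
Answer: 441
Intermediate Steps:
l(u) = u**2
(E(-4, 1) - 4*l(5))*P - 54 = (1 - 4*5**2)*(-5) - 54 = (1 - 4*25)*(-5) - 54 = (1 - 100)*(-5) - 54 = -99*(-5) - 54 = 495 - 54 = 441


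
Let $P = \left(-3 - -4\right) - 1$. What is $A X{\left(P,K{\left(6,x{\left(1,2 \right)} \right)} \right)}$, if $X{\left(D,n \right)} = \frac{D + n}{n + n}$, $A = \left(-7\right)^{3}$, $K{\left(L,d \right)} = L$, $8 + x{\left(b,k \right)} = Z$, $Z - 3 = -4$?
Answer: $- \frac{343}{2} \approx -171.5$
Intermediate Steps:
$Z = -1$ ($Z = 3 - 4 = -1$)
$x{\left(b,k \right)} = -9$ ($x{\left(b,k \right)} = -8 - 1 = -9$)
$A = -343$
$P = 0$ ($P = \left(-3 + 4\right) - 1 = 1 - 1 = 0$)
$X{\left(D,n \right)} = \frac{D + n}{2 n}$
$A X{\left(P,K{\left(6,x{\left(1,2 \right)} \right)} \right)} = - 343 \frac{0 + 6}{2 \cdot 6} = - 343 \cdot \frac{1}{2} \cdot \frac{1}{6} \cdot 6 = \left(-343\right) \frac{1}{2} = - \frac{343}{2}$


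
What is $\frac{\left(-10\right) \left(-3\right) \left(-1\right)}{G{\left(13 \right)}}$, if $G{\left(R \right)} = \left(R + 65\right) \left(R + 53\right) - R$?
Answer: $- \frac{6}{1027} \approx -0.0058423$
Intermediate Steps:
$G{\left(R \right)} = - R + \left(53 + R\right) \left(65 + R\right)$ ($G{\left(R \right)} = \left(65 + R\right) \left(53 + R\right) - R = \left(53 + R\right) \left(65 + R\right) - R = - R + \left(53 + R\right) \left(65 + R\right)$)
$\frac{\left(-10\right) \left(-3\right) \left(-1\right)}{G{\left(13 \right)}} = \frac{\left(-10\right) \left(-3\right) \left(-1\right)}{3445 + 13^{2} + 117 \cdot 13} = \frac{30 \left(-1\right)}{3445 + 169 + 1521} = - \frac{30}{5135} = \left(-30\right) \frac{1}{5135} = - \frac{6}{1027}$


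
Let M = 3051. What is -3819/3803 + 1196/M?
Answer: -7103381/11602953 ≈ -0.61220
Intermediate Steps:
-3819/3803 + 1196/M = -3819/3803 + 1196/3051 = -7103381/11602953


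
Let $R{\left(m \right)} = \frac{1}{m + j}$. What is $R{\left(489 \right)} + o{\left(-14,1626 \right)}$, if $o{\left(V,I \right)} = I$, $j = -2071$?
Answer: $\frac{2572331}{1582} \approx 1626.0$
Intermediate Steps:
$R{\left(m \right)} = \frac{1}{-2071 + m}$ ($R{\left(m \right)} = \frac{1}{m - 2071} = \frac{1}{-2071 + m}$)
$R{\left(489 \right)} + o{\left(-14,1626 \right)} = \frac{1}{-2071 + 489} + 1626 = \frac{1}{-1582} + 1626 = - \frac{1}{1582} + 1626 = \frac{2572331}{1582}$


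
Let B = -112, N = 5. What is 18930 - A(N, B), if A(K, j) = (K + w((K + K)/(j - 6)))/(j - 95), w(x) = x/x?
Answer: 1306172/69 ≈ 18930.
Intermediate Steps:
w(x) = 1
A(K, j) = (1 + K)/(-95 + j) (A(K, j) = (K + 1)/(j - 95) = (1 + K)/(-95 + j))
18930 - A(N, B) = 18930 - (1 + 5)/(-95 - 112) = 18930 - 6/(-207) = 18930 - (-1)*6/207 = 18930 - 1*(-2/69) = 18930 + 2/69 = 1306172/69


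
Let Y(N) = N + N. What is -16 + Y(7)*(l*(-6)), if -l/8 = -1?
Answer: -688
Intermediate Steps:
l = 8 (l = -8*(-1) = 8)
Y(N) = 2*N
-16 + Y(7)*(l*(-6)) = -16 + (2*7)*(8*(-6)) = -16 + 14*(-48) = -16 - 672 = -688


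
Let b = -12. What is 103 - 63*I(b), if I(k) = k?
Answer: 859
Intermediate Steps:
103 - 63*I(b) = 103 - 63*(-12) = 103 + 756 = 859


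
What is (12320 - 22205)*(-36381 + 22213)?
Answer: 140050680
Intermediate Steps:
(12320 - 22205)*(-36381 + 22213) = -9885*(-14168) = 140050680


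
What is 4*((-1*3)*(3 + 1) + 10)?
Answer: -8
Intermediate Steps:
4*((-1*3)*(3 + 1) + 10) = 4*(-3*4 + 10) = 4*(-12 + 10) = 4*(-2) = -8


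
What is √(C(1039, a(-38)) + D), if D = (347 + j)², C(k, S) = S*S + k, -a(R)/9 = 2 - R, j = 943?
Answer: √1794739 ≈ 1339.7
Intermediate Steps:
a(R) = -18 + 9*R (a(R) = -9*(2 - R) = -18 + 9*R)
C(k, S) = k + S² (C(k, S) = S² + k = k + S²)
D = 1664100 (D = (347 + 943)² = 1290² = 1664100)
√(C(1039, a(-38)) + D) = √((1039 + (-18 + 9*(-38))²) + 1664100) = √((1039 + (-18 - 342)²) + 1664100) = √((1039 + (-360)²) + 1664100) = √((1039 + 129600) + 1664100) = √(130639 + 1664100) = √1794739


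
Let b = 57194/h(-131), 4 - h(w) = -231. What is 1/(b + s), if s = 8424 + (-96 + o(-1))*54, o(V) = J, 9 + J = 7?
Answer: 235/793214 ≈ 0.00029626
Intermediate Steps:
h(w) = 235 (h(w) = 4 - 1*(-231) = 4 + 231 = 235)
J = -2 (J = -9 + 7 = -2)
o(V) = -2
b = 57194/235 ≈ 243.38
s = 3132 (s = 8424 + (-96 - 2)*54 = 8424 - 98*54 = 8424 - 5292 = 3132)
1/(b + s) = 1/(57194/235 + 3132) = 1/(793214/235) = 235/793214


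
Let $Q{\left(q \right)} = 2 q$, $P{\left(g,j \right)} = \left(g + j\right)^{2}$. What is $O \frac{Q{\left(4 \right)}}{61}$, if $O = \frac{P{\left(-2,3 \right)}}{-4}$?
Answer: $- \frac{2}{61} \approx -0.032787$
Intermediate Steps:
$O = - \frac{1}{4}$ ($O = \frac{\left(-2 + 3\right)^{2}}{-4} = 1^{2} \left(- \frac{1}{4}\right) = 1 \left(- \frac{1}{4}\right) = - \frac{1}{4} \approx -0.25$)
$O \frac{Q{\left(4 \right)}}{61} = - \frac{2 \cdot 4 \cdot \frac{1}{61}}{4} = - \frac{8 \cdot \frac{1}{61}}{4} = \left(- \frac{1}{4}\right) \frac{8}{61} = - \frac{2}{61}$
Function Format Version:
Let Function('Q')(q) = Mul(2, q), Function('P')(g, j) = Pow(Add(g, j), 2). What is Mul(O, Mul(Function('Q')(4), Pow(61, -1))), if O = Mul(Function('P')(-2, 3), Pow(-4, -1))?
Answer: Rational(-2, 61) ≈ -0.032787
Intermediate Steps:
O = Rational(-1, 4) (O = Mul(Pow(Add(-2, 3), 2), Pow(-4, -1)) = Mul(Pow(1, 2), Rational(-1, 4)) = Mul(1, Rational(-1, 4)) = Rational(-1, 4) ≈ -0.25000)
Mul(O, Mul(Function('Q')(4), Pow(61, -1))) = Mul(Rational(-1, 4), Mul(Mul(2, 4), Pow(61, -1))) = Mul(Rational(-1, 4), Mul(8, Rational(1, 61))) = Mul(Rational(-1, 4), Rational(8, 61)) = Rational(-2, 61)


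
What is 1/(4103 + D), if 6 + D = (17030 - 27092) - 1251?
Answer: -1/7216 ≈ -0.00013858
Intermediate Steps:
D = -11319 (D = -6 + ((17030 - 27092) - 1251) = -6 + (-10062 - 1251) = -6 - 11313 = -11319)
1/(4103 + D) = 1/(4103 - 11319) = 1/(-7216) = -1/7216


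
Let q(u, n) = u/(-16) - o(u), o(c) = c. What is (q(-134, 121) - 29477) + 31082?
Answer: 13979/8 ≈ 1747.4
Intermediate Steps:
q(u, n) = -17*u/16 (q(u, n) = u/(-16) - u = u*(-1/16) - u = -u/16 - u = -17*u/16)
(q(-134, 121) - 29477) + 31082 = (-17/16*(-134) - 29477) + 31082 = (1139/8 - 29477) + 31082 = -234677/8 + 31082 = 13979/8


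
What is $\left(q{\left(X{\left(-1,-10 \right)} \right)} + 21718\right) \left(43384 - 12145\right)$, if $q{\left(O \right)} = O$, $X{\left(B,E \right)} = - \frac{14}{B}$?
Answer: $678885948$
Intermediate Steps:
$\left(q{\left(X{\left(-1,-10 \right)} \right)} + 21718\right) \left(43384 - 12145\right) = \left(- \frac{14}{-1} + 21718\right) \left(43384 - 12145\right) = \left(\left(-14\right) \left(-1\right) + 21718\right) 31239 = \left(14 + 21718\right) 31239 = 21732 \cdot 31239 = 678885948$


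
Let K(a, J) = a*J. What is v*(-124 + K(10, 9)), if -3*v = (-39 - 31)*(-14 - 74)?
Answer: 209440/3 ≈ 69813.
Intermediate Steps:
K(a, J) = J*a
v = -6160/3 (v = -(-39 - 31)*(-14 - 74)/3 = -(-70)*(-88)/3 = -1/3*6160 = -6160/3 ≈ -2053.3)
v*(-124 + K(10, 9)) = -6160*(-124 + 9*10)/3 = -6160*(-124 + 90)/3 = -6160/3*(-34) = 209440/3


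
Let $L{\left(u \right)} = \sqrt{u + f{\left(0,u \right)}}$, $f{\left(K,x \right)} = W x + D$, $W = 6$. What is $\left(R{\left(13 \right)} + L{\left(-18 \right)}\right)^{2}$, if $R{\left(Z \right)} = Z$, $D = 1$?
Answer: $44 + 130 i \sqrt{5} \approx 44.0 + 290.69 i$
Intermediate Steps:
$f{\left(K,x \right)} = 1 + 6 x$ ($f{\left(K,x \right)} = 6 x + 1 = 1 + 6 x$)
$L{\left(u \right)} = \sqrt{1 + 7 u}$ ($L{\left(u \right)} = \sqrt{u + \left(1 + 6 u\right)} = \sqrt{1 + 7 u}$)
$\left(R{\left(13 \right)} + L{\left(-18 \right)}\right)^{2} = \left(13 + \sqrt{1 + 7 \left(-18\right)}\right)^{2} = \left(13 + \sqrt{1 - 126}\right)^{2} = \left(13 + \sqrt{-125}\right)^{2} = \left(13 + 5 i \sqrt{5}\right)^{2}$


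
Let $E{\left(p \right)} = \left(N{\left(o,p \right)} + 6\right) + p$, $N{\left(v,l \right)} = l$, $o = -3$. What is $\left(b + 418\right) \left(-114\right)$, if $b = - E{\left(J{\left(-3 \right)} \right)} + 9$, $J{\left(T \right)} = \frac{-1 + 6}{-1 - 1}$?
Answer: $-48564$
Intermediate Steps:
$J{\left(T \right)} = - \frac{5}{2}$ ($J{\left(T \right)} = \frac{5}{-2} = 5 \left(- \frac{1}{2}\right) = - \frac{5}{2}$)
$E{\left(p \right)} = 6 + 2 p$ ($E{\left(p \right)} = \left(p + 6\right) + p = \left(6 + p\right) + p = 6 + 2 p$)
$b = 8$ ($b = - (6 + 2 \left(- \frac{5}{2}\right)) + 9 = - (6 - 5) + 9 = \left(-1\right) 1 + 9 = -1 + 9 = 8$)
$\left(b + 418\right) \left(-114\right) = \left(8 + 418\right) \left(-114\right) = 426 \left(-114\right) = -48564$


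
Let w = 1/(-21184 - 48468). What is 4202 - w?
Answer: 292677705/69652 ≈ 4202.0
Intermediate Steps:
w = -1/69652 (w = 1/(-69652) = -1/69652 ≈ -1.4357e-5)
4202 - w = 4202 - 1*(-1/69652) = 4202 + 1/69652 = 292677705/69652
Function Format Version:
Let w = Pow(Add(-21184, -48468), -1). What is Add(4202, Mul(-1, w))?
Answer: Rational(292677705, 69652) ≈ 4202.0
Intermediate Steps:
w = Rational(-1, 69652) (w = Pow(-69652, -1) = Rational(-1, 69652) ≈ -1.4357e-5)
Add(4202, Mul(-1, w)) = Add(4202, Mul(-1, Rational(-1, 69652))) = Add(4202, Rational(1, 69652)) = Rational(292677705, 69652)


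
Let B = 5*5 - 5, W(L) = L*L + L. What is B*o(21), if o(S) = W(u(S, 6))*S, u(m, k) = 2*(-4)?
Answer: 23520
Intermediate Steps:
u(m, k) = -8
W(L) = L + L**2 (W(L) = L**2 + L = L + L**2)
B = 20 (B = 25 - 5 = 20)
o(S) = 56*S (o(S) = (-8*(1 - 8))*S = (-8*(-7))*S = 56*S)
B*o(21) = 20*(56*21) = 20*1176 = 23520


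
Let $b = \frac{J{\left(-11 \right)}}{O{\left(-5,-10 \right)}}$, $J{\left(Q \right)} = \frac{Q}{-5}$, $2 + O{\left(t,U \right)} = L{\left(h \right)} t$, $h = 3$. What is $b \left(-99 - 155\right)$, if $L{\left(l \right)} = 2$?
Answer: $\frac{1397}{30} \approx 46.567$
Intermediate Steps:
$O{\left(t,U \right)} = -2 + 2 t$
$J{\left(Q \right)} = - \frac{Q}{5}$ ($J{\left(Q \right)} = Q \left(- \frac{1}{5}\right) = - \frac{Q}{5}$)
$b = - \frac{11}{60}$ ($b = \frac{\left(- \frac{1}{5}\right) \left(-11\right)}{-2 + 2 \left(-5\right)} = \frac{11}{5 \left(-2 - 10\right)} = \frac{11}{5 \left(-12\right)} = \frac{11}{5} \left(- \frac{1}{12}\right) = - \frac{11}{60} \approx -0.18333$)
$b \left(-99 - 155\right) = - \frac{11 \left(-99 - 155\right)}{60} = \left(- \frac{11}{60}\right) \left(-254\right) = \frac{1397}{30}$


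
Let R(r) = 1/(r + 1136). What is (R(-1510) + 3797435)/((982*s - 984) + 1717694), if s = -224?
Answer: 473413563/186593836 ≈ 2.5371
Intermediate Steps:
R(r) = 1/(1136 + r)
(R(-1510) + 3797435)/((982*s - 984) + 1717694) = (1/(1136 - 1510) + 3797435)/((982*(-224) - 984) + 1717694) = (1/(-374) + 3797435)/((-219968 - 984) + 1717694) = (-1/374 + 3797435)/(-220952 + 1717694) = (1420240689/374)/1496742 = (1420240689/374)*(1/1496742) = 473413563/186593836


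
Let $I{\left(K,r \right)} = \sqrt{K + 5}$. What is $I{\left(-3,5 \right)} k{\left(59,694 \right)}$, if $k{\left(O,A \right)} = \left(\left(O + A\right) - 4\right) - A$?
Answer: $55 \sqrt{2} \approx 77.782$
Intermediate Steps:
$k{\left(O,A \right)} = -4 + O$ ($k{\left(O,A \right)} = \left(\left(A + O\right) - 4\right) - A = \left(-4 + A + O\right) - A = -4 + O$)
$I{\left(K,r \right)} = \sqrt{5 + K}$
$I{\left(-3,5 \right)} k{\left(59,694 \right)} = \sqrt{5 - 3} \left(-4 + 59\right) = \sqrt{2} \cdot 55 = 55 \sqrt{2}$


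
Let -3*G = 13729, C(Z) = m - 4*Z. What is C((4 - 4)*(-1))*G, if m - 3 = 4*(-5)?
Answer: 233393/3 ≈ 77798.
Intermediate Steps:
m = -17 (m = 3 + 4*(-5) = 3 - 20 = -17)
C(Z) = -17 - 4*Z
G = -13729/3 (G = -⅓*13729 = -13729/3 ≈ -4576.3)
C((4 - 4)*(-1))*G = (-17 - 4*(4 - 4)*(-1))*(-13729/3) = (-17 - 0*(-1))*(-13729/3) = (-17 - 4*0)*(-13729/3) = (-17 + 0)*(-13729/3) = -17*(-13729/3) = 233393/3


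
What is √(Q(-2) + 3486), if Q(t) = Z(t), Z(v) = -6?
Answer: 2*√870 ≈ 58.992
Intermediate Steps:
Q(t) = -6
√(Q(-2) + 3486) = √(-6 + 3486) = √3480 = 2*√870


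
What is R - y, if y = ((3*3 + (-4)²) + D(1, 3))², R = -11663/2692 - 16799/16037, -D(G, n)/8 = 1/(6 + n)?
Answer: -2051720918315/3496899924 ≈ -586.73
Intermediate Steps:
D(G, n) = -8/(6 + n)
R = -232262439/43171604 (R = -11663*1/2692 - 16799*1/16037 = -11663/2692 - 16799/16037 = -232262439/43171604 ≈ -5.3800)
y = 47089/81 (y = ((3*3 + (-4)²) - 8/(6 + 3))² = ((9 + 16) - 8/9)² = (25 - 8*⅑)² = (25 - 8/9)² = (217/9)² = 47089/81 ≈ 581.35)
R - y = -232262439/43171604 - 1*47089/81 = -232262439/43171604 - 47089/81 = -2051720918315/3496899924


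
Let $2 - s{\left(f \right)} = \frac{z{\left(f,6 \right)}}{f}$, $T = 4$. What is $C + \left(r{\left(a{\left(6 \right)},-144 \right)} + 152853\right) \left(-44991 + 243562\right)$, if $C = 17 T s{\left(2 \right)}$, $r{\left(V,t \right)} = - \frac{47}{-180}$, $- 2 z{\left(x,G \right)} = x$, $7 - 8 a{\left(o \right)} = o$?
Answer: $\frac{5463400514777}{180} \approx 3.0352 \cdot 10^{10}$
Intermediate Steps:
$a{\left(o \right)} = \frac{7}{8} - \frac{o}{8}$
$z{\left(x,G \right)} = - \frac{x}{2}$
$r{\left(V,t \right)} = \frac{47}{180}$ ($r{\left(V,t \right)} = \left(-47\right) \left(- \frac{1}{180}\right) = \frac{47}{180}$)
$s{\left(f \right)} = \frac{5}{2}$ ($s{\left(f \right)} = 2 - \frac{\left(- \frac{1}{2}\right) f}{f} = 2 - - \frac{1}{2} = 2 + \frac{1}{2} = \frac{5}{2}$)
$C = 170$ ($C = 17 \cdot 4 \cdot \frac{5}{2} = 68 \cdot \frac{5}{2} = 170$)
$C + \left(r{\left(a{\left(6 \right)},-144 \right)} + 152853\right) \left(-44991 + 243562\right) = 170 + \left(\frac{47}{180} + 152853\right) \left(-44991 + 243562\right) = 170 + \frac{27513587}{180} \cdot 198571 = 170 + \frac{5463400484177}{180} = \frac{5463400514777}{180}$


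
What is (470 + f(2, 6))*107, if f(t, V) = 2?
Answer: 50504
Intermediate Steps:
(470 + f(2, 6))*107 = (470 + 2)*107 = 472*107 = 50504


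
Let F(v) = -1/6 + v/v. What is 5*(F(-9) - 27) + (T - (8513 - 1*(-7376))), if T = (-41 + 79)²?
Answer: -87455/6 ≈ -14576.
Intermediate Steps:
T = 1444 (T = 38² = 1444)
F(v) = ⅚ (F(v) = -1*⅙ + 1 = -⅙ + 1 = ⅚)
5*(F(-9) - 27) + (T - (8513 - 1*(-7376))) = 5*(⅚ - 27) + (1444 - (8513 - 1*(-7376))) = 5*(-157/6) + (1444 - (8513 + 7376)) = -785/6 + (1444 - 1*15889) = -785/6 + (1444 - 15889) = -785/6 - 14445 = -87455/6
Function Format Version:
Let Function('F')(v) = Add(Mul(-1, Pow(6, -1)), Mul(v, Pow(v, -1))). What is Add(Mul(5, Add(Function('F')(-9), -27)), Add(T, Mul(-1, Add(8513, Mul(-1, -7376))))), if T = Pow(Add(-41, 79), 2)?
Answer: Rational(-87455, 6) ≈ -14576.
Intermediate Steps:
T = 1444 (T = Pow(38, 2) = 1444)
Function('F')(v) = Rational(5, 6) (Function('F')(v) = Add(Mul(-1, Rational(1, 6)), 1) = Add(Rational(-1, 6), 1) = Rational(5, 6))
Add(Mul(5, Add(Function('F')(-9), -27)), Add(T, Mul(-1, Add(8513, Mul(-1, -7376))))) = Add(Mul(5, Add(Rational(5, 6), -27)), Add(1444, Mul(-1, Add(8513, Mul(-1, -7376))))) = Add(Mul(5, Rational(-157, 6)), Add(1444, Mul(-1, Add(8513, 7376)))) = Add(Rational(-785, 6), Add(1444, Mul(-1, 15889))) = Add(Rational(-785, 6), Add(1444, -15889)) = Add(Rational(-785, 6), -14445) = Rational(-87455, 6)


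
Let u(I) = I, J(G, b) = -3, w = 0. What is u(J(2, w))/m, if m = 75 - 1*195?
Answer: 1/40 ≈ 0.025000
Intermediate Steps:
m = -120 (m = 75 - 195 = -120)
u(J(2, w))/m = -3/(-120) = -3*(-1/120) = 1/40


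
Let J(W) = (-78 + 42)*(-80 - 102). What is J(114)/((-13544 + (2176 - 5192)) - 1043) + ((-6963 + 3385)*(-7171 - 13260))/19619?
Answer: 1286688039466/345353257 ≈ 3725.7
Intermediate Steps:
J(W) = 6552 (J(W) = -36*(-182) = 6552)
J(114)/((-13544 + (2176 - 5192)) - 1043) + ((-6963 + 3385)*(-7171 - 13260))/19619 = 6552/((-13544 + (2176 - 5192)) - 1043) + ((-6963 + 3385)*(-7171 - 13260))/19619 = 6552/((-13544 - 3016) - 1043) - 3578*(-20431)*(1/19619) = 6552/(-16560 - 1043) + 73102118*(1/19619) = 6552/(-17603) + 73102118/19619 = 6552*(-1/17603) + 73102118/19619 = -6552/17603 + 73102118/19619 = 1286688039466/345353257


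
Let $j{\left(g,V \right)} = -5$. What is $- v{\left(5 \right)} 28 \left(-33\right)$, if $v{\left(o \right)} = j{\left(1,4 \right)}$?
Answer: $-4620$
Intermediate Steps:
$v{\left(o \right)} = -5$
$- v{\left(5 \right)} 28 \left(-33\right) = - \left(-5\right) 28 \left(-33\right) = - \left(-140\right) \left(-33\right) = \left(-1\right) 4620 = -4620$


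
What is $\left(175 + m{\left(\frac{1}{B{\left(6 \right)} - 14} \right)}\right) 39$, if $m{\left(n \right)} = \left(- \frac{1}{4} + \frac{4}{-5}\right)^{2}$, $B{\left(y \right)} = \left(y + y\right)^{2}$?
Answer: $\frac{2747199}{400} \approx 6868.0$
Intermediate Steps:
$B{\left(y \right)} = 4 y^{2}$ ($B{\left(y \right)} = \left(2 y\right)^{2} = 4 y^{2}$)
$m{\left(n \right)} = \frac{441}{400}$ ($m{\left(n \right)} = \left(\left(-1\right) \frac{1}{4} + 4 \left(- \frac{1}{5}\right)\right)^{2} = \left(- \frac{1}{4} - \frac{4}{5}\right)^{2} = \left(- \frac{21}{20}\right)^{2} = \frac{441}{400}$)
$\left(175 + m{\left(\frac{1}{B{\left(6 \right)} - 14} \right)}\right) 39 = \left(175 + \frac{441}{400}\right) 39 = \frac{70441}{400} \cdot 39 = \frac{2747199}{400}$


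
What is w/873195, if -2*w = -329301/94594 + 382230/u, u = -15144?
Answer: 1142877749/69493298587640 ≈ 1.6446e-5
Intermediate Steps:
w = 3428633247/238755256 (w = -(-329301/94594 + 382230/(-15144))/2 = -(-329301*1/94594 + 382230*(-1/15144))/2 = -(-329301/94594 - 63705/2524)/2 = -½*(-3428633247/119377628) = 3428633247/238755256 ≈ 14.360)
w/873195 = (3428633247/238755256)/873195 = (3428633247/238755256)*(1/873195) = 1142877749/69493298587640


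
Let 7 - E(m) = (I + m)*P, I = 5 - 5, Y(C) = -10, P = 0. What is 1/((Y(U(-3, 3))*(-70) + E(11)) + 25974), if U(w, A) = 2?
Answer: 1/26681 ≈ 3.7480e-5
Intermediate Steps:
I = 0
E(m) = 7 (E(m) = 7 - (0 + m)*0 = 7 - m*0 = 7 - 1*0 = 7 + 0 = 7)
1/((Y(U(-3, 3))*(-70) + E(11)) + 25974) = 1/((-10*(-70) + 7) + 25974) = 1/((700 + 7) + 25974) = 1/(707 + 25974) = 1/26681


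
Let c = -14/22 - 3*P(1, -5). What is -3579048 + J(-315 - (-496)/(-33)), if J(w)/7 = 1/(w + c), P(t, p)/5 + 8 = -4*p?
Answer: -5483101557/1532 ≈ -3.5790e+6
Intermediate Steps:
P(t, p) = -40 - 20*p (P(t, p) = -40 + 5*(-4*p) = -40 - 20*p)
c = -1987/11 (c = -14/22 - 3*(-40 - 20*(-5)) = -14*1/22 - 3*(-40 + 100) = -7/11 - 3*60 = -7/11 - 180 = -1987/11 ≈ -180.64)
J(w) = 7/(-1987/11 + w) (J(w) = 7/(w - 1987/11) = 7/(-1987/11 + w))
-3579048 + J(-315 - (-496)/(-33)) = -3579048 + 77/(-1987 + 11*(-315 - (-496)/(-33))) = -3579048 + 77/(-1987 + 11*(-315 - (-496)*(-1)/33)) = -3579048 + 77/(-1987 + 11*(-315 - 1*496/33)) = -3579048 + 77/(-1987 + 11*(-315 - 496/33)) = -3579048 + 77/(-1987 + 11*(-10891/33)) = -3579048 + 77/(-1987 - 10891/3) = -3579048 + 77/(-16852/3) = -3579048 + 77*(-3/16852) = -3579048 - 21/1532 = -5483101557/1532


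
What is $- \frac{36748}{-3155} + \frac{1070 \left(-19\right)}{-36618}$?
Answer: $\frac{704889707}{57764895} \approx 12.203$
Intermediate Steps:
$- \frac{36748}{-3155} + \frac{1070 \left(-19\right)}{-36618} = \left(-36748\right) \left(- \frac{1}{3155}\right) - - \frac{10165}{18309} = \frac{36748}{3155} + \frac{10165}{18309} = \frac{704889707}{57764895}$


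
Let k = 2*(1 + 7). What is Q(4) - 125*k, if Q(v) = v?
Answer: -1996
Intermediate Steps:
k = 16 (k = 2*8 = 16)
Q(4) - 125*k = 4 - 125*16 = 4 - 2000 = -1996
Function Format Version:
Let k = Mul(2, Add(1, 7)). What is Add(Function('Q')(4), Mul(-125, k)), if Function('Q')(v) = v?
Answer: -1996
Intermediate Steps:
k = 16 (k = Mul(2, 8) = 16)
Add(Function('Q')(4), Mul(-125, k)) = Add(4, Mul(-125, 16)) = Add(4, -2000) = -1996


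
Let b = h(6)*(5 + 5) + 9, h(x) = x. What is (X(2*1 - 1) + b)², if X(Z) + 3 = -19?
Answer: 2209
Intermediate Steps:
X(Z) = -22 (X(Z) = -3 - 19 = -22)
b = 69 (b = 6*(5 + 5) + 9 = 6*10 + 9 = 60 + 9 = 69)
(X(2*1 - 1) + b)² = (-22 + 69)² = 47² = 2209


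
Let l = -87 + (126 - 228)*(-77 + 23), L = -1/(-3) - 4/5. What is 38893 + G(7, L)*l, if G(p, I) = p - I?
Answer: 396849/5 ≈ 79370.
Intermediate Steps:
L = -7/15 (L = -1*(-1/3) - 4*1/5 = 1/3 - 4/5 = -7/15 ≈ -0.46667)
l = 5421 (l = -87 - 102*(-54) = -87 + 5508 = 5421)
38893 + G(7, L)*l = 38893 + (7 - 1*(-7/15))*5421 = 38893 + (7 + 7/15)*5421 = 38893 + (112/15)*5421 = 38893 + 202384/5 = 396849/5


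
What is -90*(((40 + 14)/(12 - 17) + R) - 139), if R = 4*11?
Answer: 9522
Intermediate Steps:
R = 44
-90*(((40 + 14)/(12 - 17) + R) - 139) = -90*(((40 + 14)/(12 - 17) + 44) - 139) = -90*((54/(-5) + 44) - 139) = -90*((54*(-⅕) + 44) - 139) = -90*((-54/5 + 44) - 139) = -90*(166/5 - 139) = -90*(-529/5) = 9522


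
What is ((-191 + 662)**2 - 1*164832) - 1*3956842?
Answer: -3899833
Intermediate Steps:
((-191 + 662)**2 - 1*164832) - 1*3956842 = (471**2 - 164832) - 3956842 = (221841 - 164832) - 3956842 = 57009 - 3956842 = -3899833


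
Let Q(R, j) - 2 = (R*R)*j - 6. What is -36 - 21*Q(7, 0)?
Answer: 48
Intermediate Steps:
Q(R, j) = -4 + j*R² (Q(R, j) = 2 + ((R*R)*j - 6) = 2 + (R²*j - 6) = 2 + (j*R² - 6) = 2 + (-6 + j*R²) = -4 + j*R²)
-36 - 21*Q(7, 0) = -36 - 21*(-4 + 0*7²) = -36 - 21*(-4 + 0*49) = -36 - 21*(-4 + 0) = -36 - 21*(-4) = -36 + 84 = 48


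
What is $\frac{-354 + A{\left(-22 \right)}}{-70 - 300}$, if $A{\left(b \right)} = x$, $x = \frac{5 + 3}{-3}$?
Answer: $\frac{107}{111} \approx 0.96396$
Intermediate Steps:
$x = - \frac{8}{3}$ ($x = 8 \left(- \frac{1}{3}\right) = - \frac{8}{3} \approx -2.6667$)
$A{\left(b \right)} = - \frac{8}{3}$
$\frac{-354 + A{\left(-22 \right)}}{-70 - 300} = \frac{-354 - \frac{8}{3}}{-70 - 300} = - \frac{1070}{3 \left(-370\right)} = \left(- \frac{1070}{3}\right) \left(- \frac{1}{370}\right) = \frac{107}{111}$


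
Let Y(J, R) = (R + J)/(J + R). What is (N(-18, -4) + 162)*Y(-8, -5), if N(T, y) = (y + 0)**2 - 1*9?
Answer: 169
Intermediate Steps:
N(T, y) = -9 + y**2 (N(T, y) = y**2 - 9 = -9 + y**2)
Y(J, R) = 1 (Y(J, R) = (J + R)/(J + R) = 1)
(N(-18, -4) + 162)*Y(-8, -5) = ((-9 + (-4)**2) + 162)*1 = ((-9 + 16) + 162)*1 = (7 + 162)*1 = 169*1 = 169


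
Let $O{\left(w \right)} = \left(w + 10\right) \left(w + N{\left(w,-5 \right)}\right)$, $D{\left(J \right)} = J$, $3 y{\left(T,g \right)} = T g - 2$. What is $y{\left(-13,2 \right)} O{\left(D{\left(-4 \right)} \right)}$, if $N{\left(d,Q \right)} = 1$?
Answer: $168$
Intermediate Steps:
$y{\left(T,g \right)} = - \frac{2}{3} + \frac{T g}{3}$ ($y{\left(T,g \right)} = \frac{T g - 2}{3} = \frac{-2 + T g}{3} = - \frac{2}{3} + \frac{T g}{3}$)
$O{\left(w \right)} = \left(1 + w\right) \left(10 + w\right)$ ($O{\left(w \right)} = \left(w + 10\right) \left(w + 1\right) = \left(10 + w\right) \left(1 + w\right) = \left(1 + w\right) \left(10 + w\right)$)
$y{\left(-13,2 \right)} O{\left(D{\left(-4 \right)} \right)} = \left(- \frac{2}{3} + \frac{1}{3} \left(-13\right) 2\right) \left(10 + \left(-4\right)^{2} + 11 \left(-4\right)\right) = \left(- \frac{2}{3} - \frac{26}{3}\right) \left(10 + 16 - 44\right) = \left(- \frac{28}{3}\right) \left(-18\right) = 168$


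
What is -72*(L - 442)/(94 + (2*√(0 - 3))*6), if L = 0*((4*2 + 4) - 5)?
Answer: 747864/2317 - 95472*I*√3/2317 ≈ 322.77 - 71.369*I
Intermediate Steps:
L = 0 (L = 0*((8 + 4) - 5) = 0*(12 - 5) = 0*7 = 0)
-72*(L - 442)/(94 + (2*√(0 - 3))*6) = -72*(0 - 442)/(94 + (2*√(0 - 3))*6) = -(-31824)/(94 + (2*√(-3))*6) = -(-31824)/(94 + (2*(I*√3))*6) = -(-31824)/(94 + (2*I*√3)*6) = -(-31824)/(94 + 12*I*√3) = 31824/(94 + 12*I*√3)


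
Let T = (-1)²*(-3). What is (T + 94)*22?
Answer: 2002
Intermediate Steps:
T = -3 (T = 1*(-3) = -3)
(T + 94)*22 = (-3 + 94)*22 = 91*22 = 2002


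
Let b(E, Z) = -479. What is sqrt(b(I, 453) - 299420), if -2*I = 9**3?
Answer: I*sqrt(299899) ≈ 547.63*I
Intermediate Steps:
I = -729/2 (I = -1/2*9**3 = -1/2*729 = -729/2 ≈ -364.50)
sqrt(b(I, 453) - 299420) = sqrt(-479 - 299420) = sqrt(-299899) = I*sqrt(299899)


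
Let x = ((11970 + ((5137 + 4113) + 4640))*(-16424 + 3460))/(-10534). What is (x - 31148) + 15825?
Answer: 86918279/5267 ≈ 16502.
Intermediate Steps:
x = 167624520/5267 (x = ((11970 + (9250 + 4640))*(-12964))*(-1/10534) = ((11970 + 13890)*(-12964))*(-1/10534) = (25860*(-12964))*(-1/10534) = -335249040*(-1/10534) = 167624520/5267 ≈ 31825.)
(x - 31148) + 15825 = (167624520/5267 - 31148) + 15825 = 3568004/5267 + 15825 = 86918279/5267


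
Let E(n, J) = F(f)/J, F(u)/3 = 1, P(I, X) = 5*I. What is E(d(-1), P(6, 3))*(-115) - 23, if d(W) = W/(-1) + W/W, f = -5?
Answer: -69/2 ≈ -34.500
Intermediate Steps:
F(u) = 3 (F(u) = 3*1 = 3)
d(W) = 1 - W (d(W) = W*(-1) + 1 = -W + 1 = 1 - W)
E(n, J) = 3/J
E(d(-1), P(6, 3))*(-115) - 23 = (3/((5*6)))*(-115) - 23 = (3/30)*(-115) - 23 = (3*(1/30))*(-115) - 23 = (⅒)*(-115) - 23 = -23/2 - 23 = -69/2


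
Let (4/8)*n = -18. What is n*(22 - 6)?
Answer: -576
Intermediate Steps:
n = -36 (n = 2*(-18) = -36)
n*(22 - 6) = -36*(22 - 6) = -36*16 = -576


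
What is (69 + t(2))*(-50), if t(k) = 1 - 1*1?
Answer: -3450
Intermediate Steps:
t(k) = 0 (t(k) = 1 - 1 = 0)
(69 + t(2))*(-50) = (69 + 0)*(-50) = 69*(-50) = -3450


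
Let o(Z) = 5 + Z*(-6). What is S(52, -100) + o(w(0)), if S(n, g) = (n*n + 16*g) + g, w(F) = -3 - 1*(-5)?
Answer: 997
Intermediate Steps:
w(F) = 2 (w(F) = -3 + 5 = 2)
S(n, g) = n² + 17*g (S(n, g) = (n² + 16*g) + g = n² + 17*g)
o(Z) = 5 - 6*Z
S(52, -100) + o(w(0)) = (52² + 17*(-100)) + (5 - 6*2) = (2704 - 1700) + (5 - 12) = 1004 - 7 = 997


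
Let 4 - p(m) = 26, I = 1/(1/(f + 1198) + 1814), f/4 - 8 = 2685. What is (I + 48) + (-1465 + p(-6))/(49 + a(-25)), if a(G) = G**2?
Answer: 670197745345/14634953594 ≈ 45.794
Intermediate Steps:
f = 10772 (f = 32 + 4*2685 = 32 + 10740 = 10772)
I = 11970/21713581 (I = 1/(1/(10772 + 1198) + 1814) = 1/(1/11970 + 1814) = 1/(21713581/11970) = 11970/21713581 ≈ 0.00055127)
p(m) = -22 (p(m) = 4 - 1*26 = 4 - 26 = -22)
(I + 48) + (-1465 + p(-6))/(49 + a(-25)) = (11970/21713581 + 48) + (-1465 - 22)/(49 + (-25)**2) = 1042263858/21713581 - 1487/(49 + 625) = 1042263858/21713581 - 1487/674 = 670197745345/14634953594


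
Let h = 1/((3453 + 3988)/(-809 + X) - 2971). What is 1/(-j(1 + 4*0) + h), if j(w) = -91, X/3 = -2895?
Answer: 28214115/2567474971 ≈ 0.010989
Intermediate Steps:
X = -8685 (X = 3*(-2895) = -8685)
h = -9494/28214115 (h = 1/((3453 + 3988)/(-809 - 8685) - 2971) = 1/(7441/(-9494) - 2971) = 1/(7441*(-1/9494) - 2971) = 1/(-7441/9494 - 2971) = 1/(-28214115/9494) = -9494/28214115 ≈ -0.00033650)
1/(-j(1 + 4*0) + h) = 1/(-1*(-91) - 9494/28214115) = 1/(91 - 9494/28214115) = 1/(2567474971/28214115) = 28214115/2567474971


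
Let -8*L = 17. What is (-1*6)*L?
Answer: 51/4 ≈ 12.750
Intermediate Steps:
L = -17/8 (L = -⅛*17 = -17/8 ≈ -2.1250)
(-1*6)*L = -1*6*(-17/8) = -6*(-17/8) = 51/4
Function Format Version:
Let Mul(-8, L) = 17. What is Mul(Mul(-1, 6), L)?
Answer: Rational(51, 4) ≈ 12.750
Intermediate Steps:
L = Rational(-17, 8) (L = Mul(Rational(-1, 8), 17) = Rational(-17, 8) ≈ -2.1250)
Mul(Mul(-1, 6), L) = Mul(Mul(-1, 6), Rational(-17, 8)) = Mul(-6, Rational(-17, 8)) = Rational(51, 4)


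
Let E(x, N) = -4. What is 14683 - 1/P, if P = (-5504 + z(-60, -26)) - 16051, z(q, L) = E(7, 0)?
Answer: 316550798/21559 ≈ 14683.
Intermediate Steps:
z(q, L) = -4
P = -21559 (P = (-5504 - 4) - 16051 = -5508 - 16051 = -21559)
14683 - 1/P = 14683 - 1/(-21559) = 14683 - 1*(-1/21559) = 14683 + 1/21559 = 316550798/21559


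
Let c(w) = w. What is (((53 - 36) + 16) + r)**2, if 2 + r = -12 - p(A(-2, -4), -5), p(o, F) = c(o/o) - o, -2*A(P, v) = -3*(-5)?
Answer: 441/4 ≈ 110.25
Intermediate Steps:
A(P, v) = -15/2 (A(P, v) = -(-3)*(-5)/2 = -1/2*15 = -15/2)
p(o, F) = 1 - o (p(o, F) = o/o - o = 1 - o)
r = -45/2 (r = -2 + (-12 - (1 - 1*(-15/2))) = -2 + (-12 - (1 + 15/2)) = -2 + (-12 - 1*17/2) = -2 + (-12 - 17/2) = -2 - 41/2 = -45/2 ≈ -22.500)
(((53 - 36) + 16) + r)**2 = (((53 - 36) + 16) - 45/2)**2 = ((17 + 16) - 45/2)**2 = (33 - 45/2)**2 = (21/2)**2 = 441/4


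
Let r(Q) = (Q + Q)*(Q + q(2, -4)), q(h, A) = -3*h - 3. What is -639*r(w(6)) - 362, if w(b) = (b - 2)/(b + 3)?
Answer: 40478/9 ≈ 4497.6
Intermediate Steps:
q(h, A) = -3 - 3*h
w(b) = (-2 + b)/(3 + b)
r(Q) = 2*Q*(-9 + Q) (r(Q) = (Q + Q)*(Q + (-3 - 3*2)) = (2*Q)*(Q + (-3 - 6)) = (2*Q)*(Q - 9) = (2*Q)*(-9 + Q) = 2*Q*(-9 + Q))
-639*r(w(6)) - 362 = -1278*(-2 + 6)/(3 + 6)*(-9 + (-2 + 6)/(3 + 6)) - 362 = -1278*4/9*(-9 + 4/9) - 362 = -1278*(1/9)*4*(-9 + (1/9)*4) - 362 = -1278*4*(-9 + 4/9)/9 - 362 = -1278*4*(-77)/(9*9) - 362 = -639*(-616/81) - 362 = 43736/9 - 362 = 40478/9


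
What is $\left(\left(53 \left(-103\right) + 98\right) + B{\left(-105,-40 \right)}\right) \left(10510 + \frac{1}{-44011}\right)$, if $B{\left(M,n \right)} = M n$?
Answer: $- \frac{537027062049}{44011} \approx -1.2202 \cdot 10^{7}$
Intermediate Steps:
$\left(\left(53 \left(-103\right) + 98\right) + B{\left(-105,-40 \right)}\right) \left(10510 + \frac{1}{-44011}\right) = \left(\left(53 \left(-103\right) + 98\right) - -4200\right) \left(10510 + \frac{1}{-44011}\right) = \left(\left(-5459 + 98\right) + 4200\right) \left(10510 - \frac{1}{44011}\right) = \left(-5361 + 4200\right) \frac{462555609}{44011} = \left(-1161\right) \frac{462555609}{44011} = - \frac{537027062049}{44011}$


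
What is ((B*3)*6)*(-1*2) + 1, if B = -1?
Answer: 37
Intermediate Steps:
((B*3)*6)*(-1*2) + 1 = (-1*3*6)*(-1*2) + 1 = -3*6*(-2) + 1 = -18*(-2) + 1 = 36 + 1 = 37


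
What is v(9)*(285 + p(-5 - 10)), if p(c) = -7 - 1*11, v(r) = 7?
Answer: 1869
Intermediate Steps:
p(c) = -18 (p(c) = -7 - 11 = -18)
v(9)*(285 + p(-5 - 10)) = 7*(285 - 18) = 7*267 = 1869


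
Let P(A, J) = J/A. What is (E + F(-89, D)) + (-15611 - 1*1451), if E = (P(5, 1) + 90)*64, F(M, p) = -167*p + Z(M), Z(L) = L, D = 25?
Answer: -77766/5 ≈ -15553.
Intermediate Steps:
F(M, p) = M - 167*p (F(M, p) = -167*p + M = M - 167*p)
E = 28864/5 (E = (1/5 + 90)*64 = (1*(⅕) + 90)*64 = (⅕ + 90)*64 = (451/5)*64 = 28864/5 ≈ 5772.8)
(E + F(-89, D)) + (-15611 - 1*1451) = (28864/5 + (-89 - 167*25)) + (-15611 - 1*1451) = (28864/5 + (-89 - 4175)) + (-15611 - 1451) = (28864/5 - 4264) - 17062 = 7544/5 - 17062 = -77766/5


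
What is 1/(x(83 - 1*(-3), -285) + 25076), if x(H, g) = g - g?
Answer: 1/25076 ≈ 3.9879e-5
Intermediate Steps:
x(H, g) = 0
1/(x(83 - 1*(-3), -285) + 25076) = 1/(0 + 25076) = 1/25076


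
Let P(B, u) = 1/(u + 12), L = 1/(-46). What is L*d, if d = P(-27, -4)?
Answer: -1/368 ≈ -0.0027174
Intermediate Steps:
L = -1/46 ≈ -0.021739
P(B, u) = 1/(12 + u)
d = ⅛ (d = 1/(12 - 4) = 1/8 = ⅛ ≈ 0.12500)
L*d = -1/46*⅛ = -1/368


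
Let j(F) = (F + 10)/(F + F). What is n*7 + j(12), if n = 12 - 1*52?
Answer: -3349/12 ≈ -279.08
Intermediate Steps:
n = -40 (n = 12 - 52 = -40)
j(F) = (10 + F)/(2*F) (j(F) = (10 + F)/((2*F)) = (10 + F)*(1/(2*F)) = (10 + F)/(2*F))
n*7 + j(12) = -40*7 + (½)*(10 + 12)/12 = -280 + (½)*(1/12)*22 = -280 + 11/12 = -3349/12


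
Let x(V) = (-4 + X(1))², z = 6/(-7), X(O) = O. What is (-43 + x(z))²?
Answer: 1156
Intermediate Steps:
z = -6/7 (z = 6*(-⅐) = -6/7 ≈ -0.85714)
x(V) = 9 (x(V) = (-4 + 1)² = (-3)² = 9)
(-43 + x(z))² = (-43 + 9)² = (-34)² = 1156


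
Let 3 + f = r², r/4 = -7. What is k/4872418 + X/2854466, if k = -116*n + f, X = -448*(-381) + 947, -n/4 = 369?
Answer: 331809263008/3477037879697 ≈ 0.095429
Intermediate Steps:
n = -1476 (n = -4*369 = -1476)
r = -28 (r = 4*(-7) = -28)
X = 171635 (X = 170688 + 947 = 171635)
f = 781 (f = -3 + (-28)² = -3 + 784 = 781)
k = 171997 (k = -116*(-1476) + 781 = 171216 + 781 = 171997)
k/4872418 + X/2854466 = 171997/4872418 + 171635/2854466 = 331809263008/3477037879697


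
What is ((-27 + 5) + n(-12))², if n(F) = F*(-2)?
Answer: 4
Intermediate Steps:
n(F) = -2*F
((-27 + 5) + n(-12))² = ((-27 + 5) - 2*(-12))² = (-22 + 24)² = 2² = 4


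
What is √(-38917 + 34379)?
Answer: I*√4538 ≈ 67.365*I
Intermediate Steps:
√(-38917 + 34379) = √(-4538) = I*√4538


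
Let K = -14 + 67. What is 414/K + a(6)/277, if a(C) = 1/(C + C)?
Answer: 1376189/176172 ≈ 7.8116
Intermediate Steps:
a(C) = 1/(2*C)
K = 53
414/K + a(6)/277 = 414/53 + ((½)/6)/277 = 414*(1/53) + ((½)*(⅙))*(1/277) = 414/53 + (1/12)*(1/277) = 414/53 + 1/3324 = 1376189/176172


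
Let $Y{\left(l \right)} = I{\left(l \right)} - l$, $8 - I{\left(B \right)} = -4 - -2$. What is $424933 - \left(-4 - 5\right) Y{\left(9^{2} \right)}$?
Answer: $424294$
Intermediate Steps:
$I{\left(B \right)} = 10$ ($I{\left(B \right)} = 8 - \left(-4 - -2\right) = 8 - \left(-4 + 2\right) = 8 - -2 = 8 + 2 = 10$)
$Y{\left(l \right)} = 10 - l$
$424933 - \left(-4 - 5\right) Y{\left(9^{2} \right)} = 424933 - \left(-4 - 5\right) \left(10 - 9^{2}\right) = 424933 - \left(-4 - 5\right) \left(10 - 81\right) = 424933 - - 9 \left(10 - 81\right) = 424933 - \left(-9\right) \left(-71\right) = 424933 - 639 = 424294$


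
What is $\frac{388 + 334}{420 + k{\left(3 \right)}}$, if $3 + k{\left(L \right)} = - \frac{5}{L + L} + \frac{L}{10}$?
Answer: $\frac{10830}{6247} \approx 1.7336$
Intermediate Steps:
$k{\left(L \right)} = -3 - \frac{5}{2 L} + \frac{L}{10}$ ($k{\left(L \right)} = -3 + \left(- \frac{5}{L + L} + \frac{L}{10}\right) = -3 + \left(- \frac{5}{2 L} + L \frac{1}{10}\right) = -3 + \left(- 5 \frac{1}{2 L} + \frac{L}{10}\right) = -3 + \left(- \frac{5}{2 L} + \frac{L}{10}\right) = -3 - \frac{5}{2 L} + \frac{L}{10}$)
$\frac{388 + 334}{420 + k{\left(3 \right)}} = \frac{388 + 334}{420 + \frac{-25 + 3 \left(-30 + 3\right)}{10 \cdot 3}} = \frac{722}{420 + \frac{1}{10} \cdot \frac{1}{3} \left(-25 + 3 \left(-27\right)\right)} = \frac{722}{420 + \frac{1}{10} \cdot \frac{1}{3} \left(-25 - 81\right)} = \frac{722}{420 + \frac{1}{10} \cdot \frac{1}{3} \left(-106\right)} = \frac{722}{420 - \frac{53}{15}} = \frac{722}{\frac{6247}{15}} = 722 \cdot \frac{15}{6247} = \frac{10830}{6247}$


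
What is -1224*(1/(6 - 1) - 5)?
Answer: 29376/5 ≈ 5875.2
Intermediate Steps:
-1224*(1/(6 - 1) - 5) = -1224*(1/5 - 5) = -1224*(-24)/5 = -204*(-144/5) = 29376/5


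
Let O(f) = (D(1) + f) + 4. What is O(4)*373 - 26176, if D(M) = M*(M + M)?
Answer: -22446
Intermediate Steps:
D(M) = 2*M**2 (D(M) = M*(2*M) = 2*M**2)
O(f) = 6 + f (O(f) = (2*1**2 + f) + 4 = (2*1 + f) + 4 = (2 + f) + 4 = 6 + f)
O(4)*373 - 26176 = (6 + 4)*373 - 26176 = 10*373 - 26176 = 3730 - 26176 = -22446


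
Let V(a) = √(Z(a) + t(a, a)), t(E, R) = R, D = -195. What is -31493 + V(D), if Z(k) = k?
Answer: -31493 + I*√390 ≈ -31493.0 + 19.748*I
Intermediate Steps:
V(a) = √2*√a (V(a) = √(a + a) = √(2*a) = √2*√a)
-31493 + V(D) = -31493 + √2*√(-195) = -31493 + √2*(I*√195) = -31493 + I*√390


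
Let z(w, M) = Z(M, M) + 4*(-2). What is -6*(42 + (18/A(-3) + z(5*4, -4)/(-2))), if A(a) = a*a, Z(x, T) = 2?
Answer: -282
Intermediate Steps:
A(a) = a²
z(w, M) = -6 (z(w, M) = 2 + 4*(-2) = 2 - 8 = -6)
-6*(42 + (18/A(-3) + z(5*4, -4)/(-2))) = -6*(42 + (18/((-3)²) - 6/(-2))) = -6*(42 + (18/9 - 6*(-½))) = -6*(42 + (18*(⅑) + 3)) = -6*(42 + (2 + 3)) = -6*(42 + 5) = -6*47 = -282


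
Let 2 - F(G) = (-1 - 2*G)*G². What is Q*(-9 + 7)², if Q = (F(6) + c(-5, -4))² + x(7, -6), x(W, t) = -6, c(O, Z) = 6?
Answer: 906280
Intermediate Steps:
F(G) = 2 - G²*(-1 - 2*G) (F(G) = 2 - (-1 - 2*G)*G² = 2 - G²*(-1 - 2*G))
Q = 226570 (Q = ((2 + 6² + 2*6³) + 6)² - 6 = ((2 + 36 + 2*216) + 6)² - 6 = ((2 + 36 + 432) + 6)² - 6 = (470 + 6)² - 6 = 476² - 6 = 226576 - 6 = 226570)
Q*(-9 + 7)² = 226570*(-9 + 7)² = 226570*(-2)² = 226570*4 = 906280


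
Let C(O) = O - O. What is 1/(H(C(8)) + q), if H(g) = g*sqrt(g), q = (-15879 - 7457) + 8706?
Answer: -1/14630 ≈ -6.8353e-5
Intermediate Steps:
C(O) = 0
q = -14630 (q = -23336 + 8706 = -14630)
H(g) = g**(3/2)
1/(H(C(8)) + q) = 1/(0**(3/2) - 14630) = 1/(0 - 14630) = 1/(-14630) = -1/14630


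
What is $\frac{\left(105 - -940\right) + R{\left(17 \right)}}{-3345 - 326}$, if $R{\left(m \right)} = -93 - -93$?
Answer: $- \frac{1045}{3671} \approx -0.28466$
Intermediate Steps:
$R{\left(m \right)} = 0$ ($R{\left(m \right)} = -93 + 93 = 0$)
$\frac{\left(105 - -940\right) + R{\left(17 \right)}}{-3345 - 326} = \frac{\left(105 - -940\right) + 0}{-3345 - 326} = \frac{\left(105 + 940\right) + 0}{-3671} = \left(1045 + 0\right) \left(- \frac{1}{3671}\right) = 1045 \left(- \frac{1}{3671}\right) = - \frac{1045}{3671}$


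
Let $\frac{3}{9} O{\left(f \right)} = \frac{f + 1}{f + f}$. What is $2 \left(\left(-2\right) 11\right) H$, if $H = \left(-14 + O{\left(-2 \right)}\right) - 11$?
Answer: $1067$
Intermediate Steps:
$O{\left(f \right)} = \frac{3 \left(1 + f\right)}{2 f}$ ($O{\left(f \right)} = 3 \frac{f + 1}{f + f} = 3 \frac{1 + f}{2 f} = \frac{3 \left(1 + f\right)}{2 f}$)
$H = - \frac{97}{4}$ ($H = \left(-14 + \frac{3 \left(1 - 2\right)}{2 \left(-2\right)}\right) - 11 = \left(-14 + \frac{3}{2} \left(- \frac{1}{2}\right) \left(-1\right)\right) - 11 = \left(-14 + \frac{3}{4}\right) - 11 = - \frac{53}{4} - 11 = - \frac{97}{4} \approx -24.25$)
$2 \left(\left(-2\right) 11\right) H = 2 \left(\left(-2\right) 11\right) \left(- \frac{97}{4}\right) = 2 \left(-22\right) \left(- \frac{97}{4}\right) = \left(-44\right) \left(- \frac{97}{4}\right) = 1067$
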